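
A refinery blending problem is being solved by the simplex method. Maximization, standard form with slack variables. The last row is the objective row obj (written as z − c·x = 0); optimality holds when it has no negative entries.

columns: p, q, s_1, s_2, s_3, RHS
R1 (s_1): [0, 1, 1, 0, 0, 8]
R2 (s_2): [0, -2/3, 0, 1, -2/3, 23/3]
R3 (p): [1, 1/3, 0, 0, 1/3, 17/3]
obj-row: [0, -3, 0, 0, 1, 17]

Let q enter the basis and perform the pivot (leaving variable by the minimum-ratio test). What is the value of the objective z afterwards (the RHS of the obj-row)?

41

Ratio test on column q — row 1: 8/1 = 8; row 2: entry -2/3 ≤ 0; row 3: (17/3)/(1/3) = 17. Minimum is 8 at row 1 (s_1 leaves); pivot element 1.
Pivot on row 1; the obj-row RHS becomes 17 − (-3)·8 = 41.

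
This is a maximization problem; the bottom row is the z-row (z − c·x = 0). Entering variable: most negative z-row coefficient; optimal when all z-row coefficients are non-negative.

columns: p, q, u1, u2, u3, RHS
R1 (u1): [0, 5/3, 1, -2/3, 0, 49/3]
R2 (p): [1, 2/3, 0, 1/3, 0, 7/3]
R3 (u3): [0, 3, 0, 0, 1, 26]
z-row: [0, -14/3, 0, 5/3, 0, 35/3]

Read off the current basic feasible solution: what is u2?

u2 is not in the basis, so in the current basic feasible solution u2 = 0.

0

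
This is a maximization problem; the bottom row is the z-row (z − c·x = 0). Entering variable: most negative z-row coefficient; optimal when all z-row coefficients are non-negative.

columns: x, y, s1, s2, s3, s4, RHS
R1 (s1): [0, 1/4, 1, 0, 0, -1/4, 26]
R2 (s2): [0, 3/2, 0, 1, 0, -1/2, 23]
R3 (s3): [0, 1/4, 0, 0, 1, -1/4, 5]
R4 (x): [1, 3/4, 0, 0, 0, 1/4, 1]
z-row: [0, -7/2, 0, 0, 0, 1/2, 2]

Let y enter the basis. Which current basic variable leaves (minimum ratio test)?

x

Column y entries and ratios — s1: 26/(1/4) = 104; s2: 23/(3/2) = 46/3; s3: 5/(1/4) = 20; x: 1/(3/4) = 4/3.
Smallest ratio is 4/3 in the row of x, so x leaves.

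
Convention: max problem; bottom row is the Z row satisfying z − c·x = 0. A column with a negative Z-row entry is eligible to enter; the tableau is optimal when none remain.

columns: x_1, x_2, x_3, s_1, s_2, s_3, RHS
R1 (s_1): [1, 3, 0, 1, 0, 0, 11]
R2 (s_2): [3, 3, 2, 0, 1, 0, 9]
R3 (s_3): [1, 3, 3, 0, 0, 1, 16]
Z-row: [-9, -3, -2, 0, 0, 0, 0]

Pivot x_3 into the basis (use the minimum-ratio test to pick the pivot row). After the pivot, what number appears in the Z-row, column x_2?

Ratio test on column x_3 — row 1: entry 0 ≤ 0; row 2: 9/2 = 9/2; row 3: 16/3 = 16/3. Minimum is 9/2 at row 2 (s_2 leaves); pivot element 2.
Divide row 2 by 2; eliminate column x_3 from the other rows.
Z-row update in column x_2: -3 − (-2)·(3/2) = 0.

0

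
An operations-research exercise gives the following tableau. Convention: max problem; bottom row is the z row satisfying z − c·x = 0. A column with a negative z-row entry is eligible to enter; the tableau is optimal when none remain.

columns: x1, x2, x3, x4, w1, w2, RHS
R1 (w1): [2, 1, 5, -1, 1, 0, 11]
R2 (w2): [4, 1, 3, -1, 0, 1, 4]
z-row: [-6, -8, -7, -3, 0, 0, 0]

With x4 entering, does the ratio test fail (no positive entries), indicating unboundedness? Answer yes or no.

Every constraint-row entry in column x4 is ≤ 0, so increasing x4 is unbounded.

yes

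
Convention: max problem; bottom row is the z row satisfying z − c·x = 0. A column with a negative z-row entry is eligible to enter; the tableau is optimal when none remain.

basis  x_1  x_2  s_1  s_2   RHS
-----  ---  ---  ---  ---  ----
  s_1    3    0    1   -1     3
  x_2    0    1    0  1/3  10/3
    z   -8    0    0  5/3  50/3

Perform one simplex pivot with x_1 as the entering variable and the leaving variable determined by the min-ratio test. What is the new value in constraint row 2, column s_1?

0

Ratio test on column x_1 — row 1: 3/3 = 1; row 2: entry 0 ≤ 0. Minimum is 1 at row 1 (s_1 leaves); pivot element 3.
Divide row 1 by 3; eliminate column x_1 from the other rows.
Row 2 update in column s_1: 0 − 0·(1/3) = 0.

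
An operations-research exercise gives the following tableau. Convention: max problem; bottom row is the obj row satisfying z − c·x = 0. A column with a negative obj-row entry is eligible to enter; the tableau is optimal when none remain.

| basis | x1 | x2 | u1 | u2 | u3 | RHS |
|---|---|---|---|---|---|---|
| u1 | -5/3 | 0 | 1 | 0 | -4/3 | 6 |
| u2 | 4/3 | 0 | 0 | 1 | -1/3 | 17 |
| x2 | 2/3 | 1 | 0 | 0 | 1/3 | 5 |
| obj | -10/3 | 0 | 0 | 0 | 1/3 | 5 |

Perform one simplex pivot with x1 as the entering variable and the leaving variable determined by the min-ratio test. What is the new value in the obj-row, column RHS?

Ratio test on column x1 — row 1: entry -5/3 ≤ 0; row 2: 17/(4/3) = 51/4; row 3: 5/(2/3) = 15/2. Minimum is 15/2 at row 3 (x2 leaves); pivot element 2/3.
Divide row 3 by 2/3; eliminate column x1 from the other rows.
obj-row update in column RHS: 5 − (-10/3)·(15/2) = 30.

30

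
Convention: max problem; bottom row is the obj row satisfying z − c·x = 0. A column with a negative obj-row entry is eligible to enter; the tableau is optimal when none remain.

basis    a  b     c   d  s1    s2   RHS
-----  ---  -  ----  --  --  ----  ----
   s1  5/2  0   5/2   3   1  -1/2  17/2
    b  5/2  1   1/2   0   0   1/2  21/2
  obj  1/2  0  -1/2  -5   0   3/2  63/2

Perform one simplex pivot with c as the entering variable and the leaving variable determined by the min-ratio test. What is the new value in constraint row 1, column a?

1

Ratio test on column c — row 1: (17/2)/(5/2) = 17/5; row 2: (21/2)/(1/2) = 21. Minimum is 17/5 at row 1 (s1 leaves); pivot element 5/2.
Divide row 1 by 5/2; eliminate column c from the other rows.
In the new row 1, the a entry is the old entry divided by the pivot: (5/2)/(5/2) = 1.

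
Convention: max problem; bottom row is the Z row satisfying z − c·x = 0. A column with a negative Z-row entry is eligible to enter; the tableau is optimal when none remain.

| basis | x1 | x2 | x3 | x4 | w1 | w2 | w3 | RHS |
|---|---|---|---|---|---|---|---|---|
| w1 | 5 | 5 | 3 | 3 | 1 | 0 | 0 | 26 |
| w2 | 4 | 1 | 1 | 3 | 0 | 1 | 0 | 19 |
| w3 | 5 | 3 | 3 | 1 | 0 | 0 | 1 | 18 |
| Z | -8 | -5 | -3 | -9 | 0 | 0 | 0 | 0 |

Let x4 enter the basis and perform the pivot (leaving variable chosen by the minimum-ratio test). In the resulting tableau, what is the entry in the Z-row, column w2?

Ratio test on column x4 — row 1: 26/3 = 26/3; row 2: 19/3 = 19/3; row 3: 18/1 = 18. Minimum is 19/3 at row 2 (w2 leaves); pivot element 3.
Divide row 2 by 3; eliminate column x4 from the other rows.
Z-row update in column w2: 0 − (-9)·(1/3) = 3.

3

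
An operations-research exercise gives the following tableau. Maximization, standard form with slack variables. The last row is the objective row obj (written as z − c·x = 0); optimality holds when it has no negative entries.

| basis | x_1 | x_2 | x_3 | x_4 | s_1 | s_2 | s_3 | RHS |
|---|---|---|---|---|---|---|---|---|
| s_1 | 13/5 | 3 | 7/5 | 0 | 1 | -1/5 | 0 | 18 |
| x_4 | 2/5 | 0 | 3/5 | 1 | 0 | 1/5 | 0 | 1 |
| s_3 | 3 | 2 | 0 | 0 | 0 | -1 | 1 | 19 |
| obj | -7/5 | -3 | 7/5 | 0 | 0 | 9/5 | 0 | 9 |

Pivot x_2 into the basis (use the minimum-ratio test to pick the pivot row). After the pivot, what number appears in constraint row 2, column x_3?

Ratio test on column x_2 — row 1: 18/3 = 6; row 2: entry 0 ≤ 0; row 3: 19/2 = 19/2. Minimum is 6 at row 1 (s_1 leaves); pivot element 3.
Divide row 1 by 3; eliminate column x_2 from the other rows.
Row 2 update in column x_3: 3/5 − 0·(7/15) = 3/5.

3/5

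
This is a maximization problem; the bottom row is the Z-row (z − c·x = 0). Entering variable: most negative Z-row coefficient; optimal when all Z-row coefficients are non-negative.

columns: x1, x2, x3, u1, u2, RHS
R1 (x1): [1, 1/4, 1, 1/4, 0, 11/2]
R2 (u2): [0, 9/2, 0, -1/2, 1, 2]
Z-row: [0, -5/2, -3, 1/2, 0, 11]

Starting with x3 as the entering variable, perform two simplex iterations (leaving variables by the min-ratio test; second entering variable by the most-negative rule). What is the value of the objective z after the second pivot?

509/18

Ratio test on column x3 — row 1: (11/2)/1 = 11/2; row 2: entry 0 ≤ 0. Minimum is 11/2 at row 1 (x1 leaves); pivot element 1.
Pivot on row 1; the Z-row RHS becomes 11 − (-3)·(11/2) = 55/2.
Next entering variable (most negative Z-row entry -7/4): x2.
Ratio test on column x2 — row 1: (11/2)/(1/4) = 22; row 2: 2/(9/2) = 4/9. Minimum is 4/9 at row 2 (u2 leaves); pivot element 9/2.
After the second pivot the Z-row RHS is 55/2 − (-7/4)·(4/9) = 509/18.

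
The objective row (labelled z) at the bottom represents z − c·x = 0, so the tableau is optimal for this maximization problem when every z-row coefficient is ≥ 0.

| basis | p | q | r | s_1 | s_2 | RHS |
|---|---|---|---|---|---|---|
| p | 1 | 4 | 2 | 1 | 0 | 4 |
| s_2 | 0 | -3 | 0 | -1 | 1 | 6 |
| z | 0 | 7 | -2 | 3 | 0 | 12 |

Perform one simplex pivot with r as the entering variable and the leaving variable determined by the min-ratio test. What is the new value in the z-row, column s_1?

Ratio test on column r — row 1: 4/2 = 2; row 2: entry 0 ≤ 0. Minimum is 2 at row 1 (p leaves); pivot element 2.
Divide row 1 by 2; eliminate column r from the other rows.
z-row update in column s_1: 3 − (-2)·(1/2) = 4.

4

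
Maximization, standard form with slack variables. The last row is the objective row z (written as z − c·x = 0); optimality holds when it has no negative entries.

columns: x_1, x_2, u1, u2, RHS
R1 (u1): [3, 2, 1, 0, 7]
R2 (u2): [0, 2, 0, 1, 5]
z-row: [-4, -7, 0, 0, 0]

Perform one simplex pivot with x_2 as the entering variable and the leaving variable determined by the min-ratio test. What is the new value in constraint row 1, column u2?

-1

Ratio test on column x_2 — row 1: 7/2 = 7/2; row 2: 5/2 = 5/2. Minimum is 5/2 at row 2 (u2 leaves); pivot element 2.
Divide row 2 by 2; eliminate column x_2 from the other rows.
Row 1 update in column u2: 0 − 2·(1/2) = -1.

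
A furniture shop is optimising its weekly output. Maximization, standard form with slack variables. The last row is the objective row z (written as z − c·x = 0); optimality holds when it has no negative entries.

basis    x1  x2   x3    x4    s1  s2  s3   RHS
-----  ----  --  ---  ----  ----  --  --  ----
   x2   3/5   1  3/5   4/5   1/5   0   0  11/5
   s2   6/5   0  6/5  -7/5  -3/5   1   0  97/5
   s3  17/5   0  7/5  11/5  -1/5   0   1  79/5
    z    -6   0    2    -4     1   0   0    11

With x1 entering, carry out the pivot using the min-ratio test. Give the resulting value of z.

33

Ratio test on column x1 — row 1: (11/5)/(3/5) = 11/3; row 2: (97/5)/(6/5) = 97/6; row 3: (79/5)/(17/5) = 79/17. Minimum is 11/3 at row 1 (x2 leaves); pivot element 3/5.
Pivot on row 1; the z-row RHS becomes 11 − (-6)·(11/3) = 33.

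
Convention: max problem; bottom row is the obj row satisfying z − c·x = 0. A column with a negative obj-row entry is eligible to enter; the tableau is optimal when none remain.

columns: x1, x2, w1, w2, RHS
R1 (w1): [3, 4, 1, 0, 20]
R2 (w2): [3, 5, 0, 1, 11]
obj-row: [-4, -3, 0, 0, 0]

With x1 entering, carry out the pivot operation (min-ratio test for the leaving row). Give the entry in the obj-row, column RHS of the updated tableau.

44/3

Ratio test on column x1 — row 1: 20/3 = 20/3; row 2: 11/3 = 11/3. Minimum is 11/3 at row 2 (w2 leaves); pivot element 3.
Divide row 2 by 3; eliminate column x1 from the other rows.
obj-row update in column RHS: 0 − (-4)·(11/3) = 44/3.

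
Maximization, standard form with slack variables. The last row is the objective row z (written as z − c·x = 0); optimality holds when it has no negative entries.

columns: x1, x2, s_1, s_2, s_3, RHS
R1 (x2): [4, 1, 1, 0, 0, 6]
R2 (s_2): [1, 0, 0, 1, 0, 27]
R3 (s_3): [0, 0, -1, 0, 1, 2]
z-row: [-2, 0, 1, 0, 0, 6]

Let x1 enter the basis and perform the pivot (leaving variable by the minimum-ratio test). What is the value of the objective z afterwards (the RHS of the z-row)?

9

Ratio test on column x1 — row 1: 6/4 = 3/2; row 2: 27/1 = 27; row 3: entry 0 ≤ 0. Minimum is 3/2 at row 1 (x2 leaves); pivot element 4.
Pivot on row 1; the z-row RHS becomes 6 − (-2)·(3/2) = 9.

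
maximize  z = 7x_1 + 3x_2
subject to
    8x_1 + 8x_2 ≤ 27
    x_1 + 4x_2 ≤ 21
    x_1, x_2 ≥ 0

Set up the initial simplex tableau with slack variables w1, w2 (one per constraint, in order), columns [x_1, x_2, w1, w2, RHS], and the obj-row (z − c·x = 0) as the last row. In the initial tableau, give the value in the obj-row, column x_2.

The obj-row carries the negated objective coefficients: the x_2 entry is -3.

-3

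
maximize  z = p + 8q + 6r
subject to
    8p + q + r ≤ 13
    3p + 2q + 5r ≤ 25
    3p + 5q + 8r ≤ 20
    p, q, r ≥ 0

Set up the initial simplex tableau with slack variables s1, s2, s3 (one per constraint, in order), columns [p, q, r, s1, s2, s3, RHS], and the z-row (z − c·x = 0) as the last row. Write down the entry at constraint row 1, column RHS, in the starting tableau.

The RHS of constraint 1 is b_1 = 13.

13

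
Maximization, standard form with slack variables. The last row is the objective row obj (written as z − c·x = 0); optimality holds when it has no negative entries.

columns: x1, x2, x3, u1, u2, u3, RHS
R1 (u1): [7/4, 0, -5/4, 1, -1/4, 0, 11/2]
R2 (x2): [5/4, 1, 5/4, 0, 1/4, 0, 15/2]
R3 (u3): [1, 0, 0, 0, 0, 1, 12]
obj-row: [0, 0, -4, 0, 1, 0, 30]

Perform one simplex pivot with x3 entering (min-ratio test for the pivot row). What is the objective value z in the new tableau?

Ratio test on column x3 — row 1: entry -5/4 ≤ 0; row 2: (15/2)/(5/4) = 6; row 3: entry 0 ≤ 0. Minimum is 6 at row 2 (x2 leaves); pivot element 5/4.
Pivot on row 2; the obj-row RHS becomes 30 − (-4)·6 = 54.

54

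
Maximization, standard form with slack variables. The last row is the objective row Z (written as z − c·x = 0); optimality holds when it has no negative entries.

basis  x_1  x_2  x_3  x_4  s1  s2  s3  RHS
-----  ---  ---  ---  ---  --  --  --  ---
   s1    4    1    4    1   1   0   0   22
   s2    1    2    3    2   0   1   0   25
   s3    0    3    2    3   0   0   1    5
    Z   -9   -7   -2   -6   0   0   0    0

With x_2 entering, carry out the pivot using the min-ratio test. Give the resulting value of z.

Ratio test on column x_2 — row 1: 22/1 = 22; row 2: 25/2 = 25/2; row 3: 5/3 = 5/3. Minimum is 5/3 at row 3 (s3 leaves); pivot element 3.
Pivot on row 3; the Z-row RHS becomes 0 − (-7)·(5/3) = 35/3.

35/3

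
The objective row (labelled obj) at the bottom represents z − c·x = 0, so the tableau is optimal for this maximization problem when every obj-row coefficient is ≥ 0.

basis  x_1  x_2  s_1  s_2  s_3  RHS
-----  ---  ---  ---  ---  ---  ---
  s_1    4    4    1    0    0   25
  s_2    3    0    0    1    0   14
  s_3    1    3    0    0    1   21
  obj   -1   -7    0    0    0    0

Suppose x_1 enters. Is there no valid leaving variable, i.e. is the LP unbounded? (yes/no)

Column x_1 has positive entries in row(s) 1, 2, 3, so the ratio test bounds it — not unbounded.

no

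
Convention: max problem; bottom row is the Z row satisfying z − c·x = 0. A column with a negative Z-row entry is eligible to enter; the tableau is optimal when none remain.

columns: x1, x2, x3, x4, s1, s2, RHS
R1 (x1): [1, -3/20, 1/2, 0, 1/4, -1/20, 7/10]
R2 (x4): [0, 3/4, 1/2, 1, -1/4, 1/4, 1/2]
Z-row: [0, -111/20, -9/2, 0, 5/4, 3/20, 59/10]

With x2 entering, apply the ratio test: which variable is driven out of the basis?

Column x2 entries and ratios — x1: -3/20 ≤ 0, skip; x4: (1/2)/(3/4) = 2/3.
Smallest ratio is 2/3 in the row of x4, so x4 leaves.

x4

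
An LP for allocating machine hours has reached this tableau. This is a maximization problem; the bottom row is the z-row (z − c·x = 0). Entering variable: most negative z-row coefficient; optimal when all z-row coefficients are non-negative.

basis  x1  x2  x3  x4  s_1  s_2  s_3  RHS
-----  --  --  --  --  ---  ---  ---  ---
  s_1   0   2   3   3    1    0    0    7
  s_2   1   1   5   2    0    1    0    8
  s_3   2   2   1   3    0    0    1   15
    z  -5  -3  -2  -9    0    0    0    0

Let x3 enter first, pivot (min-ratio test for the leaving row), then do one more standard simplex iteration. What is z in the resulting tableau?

119/9

Ratio test on column x3 — row 1: 7/3 = 7/3; row 2: 8/5 = 8/5; row 3: 15/1 = 15. Minimum is 8/5 at row 2 (s_2 leaves); pivot element 5.
Pivot on row 2; the z-row RHS becomes 0 − (-2)·(8/5) = 16/5.
Next entering variable (most negative z-row entry -41/5): x4.
Ratio test on column x4 — row 1: (11/5)/(9/5) = 11/9; row 2: (8/5)/(2/5) = 4; row 3: (67/5)/(13/5) = 67/13. Minimum is 11/9 at row 1 (s_1 leaves); pivot element 9/5.
After the second pivot the z-row RHS is 16/5 − (-41/5)·(11/9) = 119/9.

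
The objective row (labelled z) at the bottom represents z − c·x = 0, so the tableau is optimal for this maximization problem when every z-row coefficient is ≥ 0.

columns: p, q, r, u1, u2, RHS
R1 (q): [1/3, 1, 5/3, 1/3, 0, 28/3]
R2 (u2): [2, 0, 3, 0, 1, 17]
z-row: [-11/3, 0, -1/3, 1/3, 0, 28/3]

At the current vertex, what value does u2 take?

17

u2 is basic (row 2); its value is the RHS of that row, 17.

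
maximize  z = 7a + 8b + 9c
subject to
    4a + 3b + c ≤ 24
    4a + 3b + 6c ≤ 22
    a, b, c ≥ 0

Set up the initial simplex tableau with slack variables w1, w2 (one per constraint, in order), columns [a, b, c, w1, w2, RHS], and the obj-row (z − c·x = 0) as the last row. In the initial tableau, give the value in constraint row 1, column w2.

0

Slack w2 belongs to constraint 2; its column is the unit vector e_2, so the entry in row 1 is 0.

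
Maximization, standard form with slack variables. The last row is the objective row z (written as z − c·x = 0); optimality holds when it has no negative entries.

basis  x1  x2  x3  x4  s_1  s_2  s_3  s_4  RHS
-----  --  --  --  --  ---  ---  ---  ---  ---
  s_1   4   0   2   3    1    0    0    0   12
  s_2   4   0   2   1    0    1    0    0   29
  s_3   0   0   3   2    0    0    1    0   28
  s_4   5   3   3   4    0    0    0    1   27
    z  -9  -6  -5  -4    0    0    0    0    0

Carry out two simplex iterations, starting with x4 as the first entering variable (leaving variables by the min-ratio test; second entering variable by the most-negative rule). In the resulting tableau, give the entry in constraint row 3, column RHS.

Ratio test on column x4 — row 1: 12/3 = 4; row 2: 29/1 = 29; row 3: 28/2 = 14; row 4: 27/4 = 27/4. Minimum is 4 at row 1 (s_1 leaves); pivot element 3.
Divide row 1 by 3; eliminate column x4 from the other rows.
Second iteration: most negative z-row entry is -6 in column x2, so x2 enters.
Ratio test on column x2 — row 1: entry 0 ≤ 0; row 2: entry 0 ≤ 0; row 3: entry 0 ≤ 0; row 4: 11/3 = 11/3. Minimum is 11/3 at row 4 (s_4 leaves); pivot element 3.
Divide row 4 by 3; eliminate column x2 from the other rows.
After both pivots, the entry at constraint row 3, column RHS is 20.

20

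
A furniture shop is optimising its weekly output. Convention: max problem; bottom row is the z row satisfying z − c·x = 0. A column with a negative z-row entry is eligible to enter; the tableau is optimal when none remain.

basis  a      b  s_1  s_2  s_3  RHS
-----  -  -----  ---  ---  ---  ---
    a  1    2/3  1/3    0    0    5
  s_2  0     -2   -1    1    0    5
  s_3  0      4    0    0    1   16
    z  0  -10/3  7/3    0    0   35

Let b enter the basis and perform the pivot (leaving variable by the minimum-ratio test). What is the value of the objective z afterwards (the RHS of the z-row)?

Ratio test on column b — row 1: 5/(2/3) = 15/2; row 2: entry -2 ≤ 0; row 3: 16/4 = 4. Minimum is 4 at row 3 (s_3 leaves); pivot element 4.
Pivot on row 3; the z-row RHS becomes 35 − (-10/3)·4 = 145/3.

145/3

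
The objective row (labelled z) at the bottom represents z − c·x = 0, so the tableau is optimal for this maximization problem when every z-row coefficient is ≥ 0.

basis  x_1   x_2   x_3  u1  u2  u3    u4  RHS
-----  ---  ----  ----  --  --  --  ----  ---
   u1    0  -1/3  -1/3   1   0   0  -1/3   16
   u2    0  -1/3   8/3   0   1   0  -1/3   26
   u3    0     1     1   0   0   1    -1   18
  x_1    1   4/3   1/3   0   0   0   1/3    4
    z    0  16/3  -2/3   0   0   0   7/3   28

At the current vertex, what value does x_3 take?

x_3 is not in the basis, so in the current basic feasible solution x_3 = 0.

0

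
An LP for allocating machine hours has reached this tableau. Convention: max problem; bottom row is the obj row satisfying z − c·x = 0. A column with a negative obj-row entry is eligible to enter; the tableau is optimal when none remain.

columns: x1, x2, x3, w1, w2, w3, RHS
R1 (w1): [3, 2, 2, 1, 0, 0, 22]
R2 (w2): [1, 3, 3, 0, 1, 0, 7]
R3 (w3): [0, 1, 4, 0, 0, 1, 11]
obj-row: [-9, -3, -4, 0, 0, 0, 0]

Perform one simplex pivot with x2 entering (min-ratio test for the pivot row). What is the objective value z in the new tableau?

7

Ratio test on column x2 — row 1: 22/2 = 11; row 2: 7/3 = 7/3; row 3: 11/1 = 11. Minimum is 7/3 at row 2 (w2 leaves); pivot element 3.
Pivot on row 2; the obj-row RHS becomes 0 − (-3)·(7/3) = 7.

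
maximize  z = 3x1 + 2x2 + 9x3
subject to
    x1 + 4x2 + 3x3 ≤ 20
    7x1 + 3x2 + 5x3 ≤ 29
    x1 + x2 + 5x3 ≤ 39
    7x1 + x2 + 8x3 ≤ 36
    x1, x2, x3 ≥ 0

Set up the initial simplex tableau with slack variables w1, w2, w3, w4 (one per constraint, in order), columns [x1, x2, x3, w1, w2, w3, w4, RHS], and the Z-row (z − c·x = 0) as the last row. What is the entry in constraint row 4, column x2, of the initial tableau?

1

Constraint 4 has coefficient 1 on x2.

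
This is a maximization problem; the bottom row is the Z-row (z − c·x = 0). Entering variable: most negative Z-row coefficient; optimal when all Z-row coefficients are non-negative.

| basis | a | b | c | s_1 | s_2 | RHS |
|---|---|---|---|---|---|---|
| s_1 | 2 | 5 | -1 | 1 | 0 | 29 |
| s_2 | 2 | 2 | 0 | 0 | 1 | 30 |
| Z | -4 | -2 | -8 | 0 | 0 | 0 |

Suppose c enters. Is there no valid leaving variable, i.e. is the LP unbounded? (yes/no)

Every constraint-row entry in column c is ≤ 0, so increasing c is unbounded.

yes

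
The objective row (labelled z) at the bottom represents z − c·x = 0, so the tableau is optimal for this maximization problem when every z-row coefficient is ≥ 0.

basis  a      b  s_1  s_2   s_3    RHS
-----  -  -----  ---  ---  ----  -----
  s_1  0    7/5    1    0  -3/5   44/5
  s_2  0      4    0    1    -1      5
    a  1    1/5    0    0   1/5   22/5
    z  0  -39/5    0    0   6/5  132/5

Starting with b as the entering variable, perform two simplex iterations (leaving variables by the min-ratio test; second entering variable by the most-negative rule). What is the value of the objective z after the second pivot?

243/5

Ratio test on column b — row 1: (44/5)/(7/5) = 44/7; row 2: 5/4 = 5/4; row 3: (22/5)/(1/5) = 22. Minimum is 5/4 at row 2 (s_2 leaves); pivot element 4.
Pivot on row 2; the z-row RHS becomes 132/5 − (-39/5)·(5/4) = 723/20.
Next entering variable (most negative z-row entry -3/4): s_3.
Ratio test on column s_3 — row 1: entry -1/4 ≤ 0; row 2: entry -1/4 ≤ 0; row 3: (83/20)/(1/4) = 83/5. Minimum is 83/5 at row 3 (a leaves); pivot element 1/4.
After the second pivot the z-row RHS is 723/20 − (-3/4)·(83/5) = 243/5.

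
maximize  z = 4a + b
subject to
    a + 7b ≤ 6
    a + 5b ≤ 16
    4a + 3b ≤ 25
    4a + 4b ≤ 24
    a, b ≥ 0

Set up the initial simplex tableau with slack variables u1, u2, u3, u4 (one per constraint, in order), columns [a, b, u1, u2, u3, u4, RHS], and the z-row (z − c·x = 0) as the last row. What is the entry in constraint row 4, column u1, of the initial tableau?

0

Slack u1 belongs to constraint 1; its column is the unit vector e_1, so the entry in row 4 is 0.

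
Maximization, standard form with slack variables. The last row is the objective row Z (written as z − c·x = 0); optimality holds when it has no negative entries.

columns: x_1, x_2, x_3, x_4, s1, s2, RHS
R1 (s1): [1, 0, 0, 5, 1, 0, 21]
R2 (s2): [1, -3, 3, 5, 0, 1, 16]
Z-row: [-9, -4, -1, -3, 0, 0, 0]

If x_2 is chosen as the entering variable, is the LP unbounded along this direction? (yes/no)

Every constraint-row entry in column x_2 is ≤ 0, so increasing x_2 is unbounded.

yes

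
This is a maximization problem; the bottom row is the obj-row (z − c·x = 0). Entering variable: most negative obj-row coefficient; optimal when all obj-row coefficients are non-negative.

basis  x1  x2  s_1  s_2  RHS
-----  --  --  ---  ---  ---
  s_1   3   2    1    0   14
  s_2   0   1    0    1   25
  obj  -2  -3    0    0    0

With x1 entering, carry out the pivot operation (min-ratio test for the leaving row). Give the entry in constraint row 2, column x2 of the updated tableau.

1

Ratio test on column x1 — row 1: 14/3 = 14/3; row 2: entry 0 ≤ 0. Minimum is 14/3 at row 1 (s_1 leaves); pivot element 3.
Divide row 1 by 3; eliminate column x1 from the other rows.
Row 2 update in column x2: 1 − 0·(2/3) = 1.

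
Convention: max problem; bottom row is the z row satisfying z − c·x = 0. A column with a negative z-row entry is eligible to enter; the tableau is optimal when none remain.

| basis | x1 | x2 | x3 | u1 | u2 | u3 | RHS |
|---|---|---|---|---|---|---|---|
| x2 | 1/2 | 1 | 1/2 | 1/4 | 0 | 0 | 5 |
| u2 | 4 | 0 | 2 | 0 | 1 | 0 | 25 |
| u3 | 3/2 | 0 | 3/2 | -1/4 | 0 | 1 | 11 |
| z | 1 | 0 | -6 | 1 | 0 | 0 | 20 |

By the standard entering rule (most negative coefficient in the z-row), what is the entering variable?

x3

Negative z-row entries: x3: -6.
The most negative is -6 in column x3, so x3 enters.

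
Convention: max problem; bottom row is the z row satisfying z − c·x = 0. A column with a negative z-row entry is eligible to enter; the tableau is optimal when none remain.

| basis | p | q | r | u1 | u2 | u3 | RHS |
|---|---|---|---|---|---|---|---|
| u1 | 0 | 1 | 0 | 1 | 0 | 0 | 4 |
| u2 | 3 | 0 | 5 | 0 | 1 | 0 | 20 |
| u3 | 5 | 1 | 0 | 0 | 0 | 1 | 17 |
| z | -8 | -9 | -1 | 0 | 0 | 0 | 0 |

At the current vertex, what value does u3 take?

17

u3 is basic (row 3); its value is the RHS of that row, 17.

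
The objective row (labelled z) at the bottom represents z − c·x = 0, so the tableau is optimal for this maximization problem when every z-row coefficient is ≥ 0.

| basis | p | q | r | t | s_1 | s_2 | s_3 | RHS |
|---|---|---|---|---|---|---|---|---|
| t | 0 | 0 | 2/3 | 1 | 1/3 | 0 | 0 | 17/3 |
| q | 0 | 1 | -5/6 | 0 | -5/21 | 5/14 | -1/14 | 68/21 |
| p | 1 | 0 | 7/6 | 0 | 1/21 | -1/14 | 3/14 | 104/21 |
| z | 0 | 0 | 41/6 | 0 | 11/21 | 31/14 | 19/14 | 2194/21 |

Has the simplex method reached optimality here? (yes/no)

yes

Every z-row coefficient is ≥ 0, so the tableau is optimal.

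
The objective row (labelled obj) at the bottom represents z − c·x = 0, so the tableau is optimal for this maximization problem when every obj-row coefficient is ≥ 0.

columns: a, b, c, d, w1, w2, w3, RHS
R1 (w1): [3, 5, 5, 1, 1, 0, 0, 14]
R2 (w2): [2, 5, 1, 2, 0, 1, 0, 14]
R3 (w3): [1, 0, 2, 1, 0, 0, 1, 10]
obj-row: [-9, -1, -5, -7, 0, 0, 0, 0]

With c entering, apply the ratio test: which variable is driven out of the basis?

Column c entries and ratios — w1: 14/5 = 14/5; w2: 14/1 = 14; w3: 10/2 = 5.
Smallest ratio is 14/5 in the row of w1, so w1 leaves.

w1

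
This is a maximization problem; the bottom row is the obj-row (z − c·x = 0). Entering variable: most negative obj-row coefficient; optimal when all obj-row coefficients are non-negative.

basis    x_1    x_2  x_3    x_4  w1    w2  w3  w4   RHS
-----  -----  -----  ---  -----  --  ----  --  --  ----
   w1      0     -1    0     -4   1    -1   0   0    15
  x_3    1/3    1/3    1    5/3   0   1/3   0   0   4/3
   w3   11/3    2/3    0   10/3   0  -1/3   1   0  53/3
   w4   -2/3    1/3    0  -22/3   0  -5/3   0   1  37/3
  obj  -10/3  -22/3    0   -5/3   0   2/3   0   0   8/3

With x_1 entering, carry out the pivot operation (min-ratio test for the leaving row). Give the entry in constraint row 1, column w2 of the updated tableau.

-1

Ratio test on column x_1 — row 1: entry 0 ≤ 0; row 2: (4/3)/(1/3) = 4; row 3: (53/3)/(11/3) = 53/11; row 4: entry -2/3 ≤ 0. Minimum is 4 at row 2 (x_3 leaves); pivot element 1/3.
Divide row 2 by 1/3; eliminate column x_1 from the other rows.
Row 1 update in column w2: -1 − 0·1 = -1.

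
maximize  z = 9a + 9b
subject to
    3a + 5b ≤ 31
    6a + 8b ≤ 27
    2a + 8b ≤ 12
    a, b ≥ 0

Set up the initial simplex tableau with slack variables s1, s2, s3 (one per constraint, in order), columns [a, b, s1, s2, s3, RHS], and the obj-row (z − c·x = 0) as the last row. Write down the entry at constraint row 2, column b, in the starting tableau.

8

Constraint 2 has coefficient 8 on b.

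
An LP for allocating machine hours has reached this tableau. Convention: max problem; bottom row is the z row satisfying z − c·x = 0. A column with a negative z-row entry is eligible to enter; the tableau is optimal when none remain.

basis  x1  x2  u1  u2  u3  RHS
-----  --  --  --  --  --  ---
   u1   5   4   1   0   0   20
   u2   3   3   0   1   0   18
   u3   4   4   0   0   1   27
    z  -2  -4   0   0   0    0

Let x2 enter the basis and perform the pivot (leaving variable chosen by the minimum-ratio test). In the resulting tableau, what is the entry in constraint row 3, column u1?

Ratio test on column x2 — row 1: 20/4 = 5; row 2: 18/3 = 6; row 3: 27/4 = 27/4. Minimum is 5 at row 1 (u1 leaves); pivot element 4.
Divide row 1 by 4; eliminate column x2 from the other rows.
Row 3 update in column u1: 0 − 4·(1/4) = -1.

-1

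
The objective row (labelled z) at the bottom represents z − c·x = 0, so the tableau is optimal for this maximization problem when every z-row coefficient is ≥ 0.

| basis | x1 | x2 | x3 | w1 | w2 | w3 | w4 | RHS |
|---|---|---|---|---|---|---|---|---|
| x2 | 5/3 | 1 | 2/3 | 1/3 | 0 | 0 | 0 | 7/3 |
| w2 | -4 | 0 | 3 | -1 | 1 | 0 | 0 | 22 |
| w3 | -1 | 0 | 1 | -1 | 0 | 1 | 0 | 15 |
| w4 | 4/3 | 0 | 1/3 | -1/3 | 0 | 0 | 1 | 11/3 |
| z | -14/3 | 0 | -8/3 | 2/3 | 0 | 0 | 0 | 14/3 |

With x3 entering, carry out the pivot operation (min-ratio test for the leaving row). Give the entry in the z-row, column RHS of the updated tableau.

14

Ratio test on column x3 — row 1: (7/3)/(2/3) = 7/2; row 2: 22/3 = 22/3; row 3: 15/1 = 15; row 4: (11/3)/(1/3) = 11. Minimum is 7/2 at row 1 (x2 leaves); pivot element 2/3.
Divide row 1 by 2/3; eliminate column x3 from the other rows.
z-row update in column RHS: 14/3 − (-8/3)·(7/2) = 14.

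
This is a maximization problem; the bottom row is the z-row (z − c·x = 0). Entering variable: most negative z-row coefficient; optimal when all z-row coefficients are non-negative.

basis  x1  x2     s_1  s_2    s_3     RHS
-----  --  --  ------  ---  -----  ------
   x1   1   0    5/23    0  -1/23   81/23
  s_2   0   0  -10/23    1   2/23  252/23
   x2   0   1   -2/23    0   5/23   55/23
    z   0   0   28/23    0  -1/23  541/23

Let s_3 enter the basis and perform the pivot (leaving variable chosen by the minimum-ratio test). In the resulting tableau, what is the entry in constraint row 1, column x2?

Ratio test on column s_3 — row 1: entry -1/23 ≤ 0; row 2: (252/23)/(2/23) = 126; row 3: (55/23)/(5/23) = 11. Minimum is 11 at row 3 (x2 leaves); pivot element 5/23.
Divide row 3 by 5/23; eliminate column s_3 from the other rows.
Row 1 update in column x2: 0 − (-1/23)·(23/5) = 1/5.

1/5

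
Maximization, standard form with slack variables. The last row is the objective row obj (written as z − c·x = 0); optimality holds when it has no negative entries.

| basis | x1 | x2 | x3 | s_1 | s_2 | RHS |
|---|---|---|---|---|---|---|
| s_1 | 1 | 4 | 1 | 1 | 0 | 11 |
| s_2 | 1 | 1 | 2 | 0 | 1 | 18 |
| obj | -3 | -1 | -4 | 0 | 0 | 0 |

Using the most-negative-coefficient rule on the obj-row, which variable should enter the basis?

Negative obj-row entries: x1: -3, x2: -1, x3: -4.
The most negative is -4 in column x3, so x3 enters.

x3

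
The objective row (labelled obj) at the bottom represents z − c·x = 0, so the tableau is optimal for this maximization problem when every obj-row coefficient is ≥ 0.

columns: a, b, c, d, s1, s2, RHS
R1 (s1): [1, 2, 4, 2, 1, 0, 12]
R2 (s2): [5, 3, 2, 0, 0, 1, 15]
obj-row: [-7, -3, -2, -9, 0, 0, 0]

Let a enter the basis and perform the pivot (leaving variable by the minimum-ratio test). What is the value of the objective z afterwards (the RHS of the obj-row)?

21

Ratio test on column a — row 1: 12/1 = 12; row 2: 15/5 = 3. Minimum is 3 at row 2 (s2 leaves); pivot element 5.
Pivot on row 2; the obj-row RHS becomes 0 − (-7)·3 = 21.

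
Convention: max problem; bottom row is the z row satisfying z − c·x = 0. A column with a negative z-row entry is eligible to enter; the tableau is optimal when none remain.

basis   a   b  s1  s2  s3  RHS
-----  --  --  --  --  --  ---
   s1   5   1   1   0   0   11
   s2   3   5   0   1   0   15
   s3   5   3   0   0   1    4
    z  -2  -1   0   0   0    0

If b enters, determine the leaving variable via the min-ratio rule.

s3

Column b entries and ratios — s1: 11/1 = 11; s2: 15/5 = 3; s3: 4/3 = 4/3.
Smallest ratio is 4/3 in the row of s3, so s3 leaves.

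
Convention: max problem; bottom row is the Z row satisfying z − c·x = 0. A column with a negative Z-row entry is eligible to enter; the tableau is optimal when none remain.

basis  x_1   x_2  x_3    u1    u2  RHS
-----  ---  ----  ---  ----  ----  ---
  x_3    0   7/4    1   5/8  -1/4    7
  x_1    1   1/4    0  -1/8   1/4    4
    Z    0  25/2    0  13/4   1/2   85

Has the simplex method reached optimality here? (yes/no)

yes

Every Z-row coefficient is ≥ 0, so the tableau is optimal.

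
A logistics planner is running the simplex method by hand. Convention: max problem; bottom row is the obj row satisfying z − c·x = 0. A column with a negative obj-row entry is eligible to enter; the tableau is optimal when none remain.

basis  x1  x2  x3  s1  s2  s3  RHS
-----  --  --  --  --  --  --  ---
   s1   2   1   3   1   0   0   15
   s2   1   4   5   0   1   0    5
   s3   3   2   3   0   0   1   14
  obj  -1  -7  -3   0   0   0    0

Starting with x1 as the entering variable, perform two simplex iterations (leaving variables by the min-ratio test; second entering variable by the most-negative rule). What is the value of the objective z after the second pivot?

53/10

Ratio test on column x1 — row 1: 15/2 = 15/2; row 2: 5/1 = 5; row 3: 14/3 = 14/3. Minimum is 14/3 at row 3 (s3 leaves); pivot element 3.
Pivot on row 3; the obj-row RHS becomes 0 − (-1)·(14/3) = 14/3.
Next entering variable (most negative obj-row entry -19/3): x2.
Ratio test on column x2 — row 1: entry -1/3 ≤ 0; row 2: (1/3)/(10/3) = 1/10; row 3: (14/3)/(2/3) = 7. Minimum is 1/10 at row 2 (s2 leaves); pivot element 10/3.
After the second pivot the obj-row RHS is 14/3 − (-19/3)·(1/10) = 53/10.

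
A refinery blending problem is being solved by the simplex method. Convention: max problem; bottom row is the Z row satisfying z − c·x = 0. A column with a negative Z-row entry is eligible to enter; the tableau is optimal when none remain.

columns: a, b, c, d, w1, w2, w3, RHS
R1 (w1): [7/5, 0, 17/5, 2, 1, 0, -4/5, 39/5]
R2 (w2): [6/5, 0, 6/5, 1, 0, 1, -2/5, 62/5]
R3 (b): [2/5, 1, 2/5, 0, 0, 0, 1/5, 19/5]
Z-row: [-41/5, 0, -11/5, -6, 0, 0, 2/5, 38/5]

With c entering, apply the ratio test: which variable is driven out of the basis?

w1

Column c entries and ratios — w1: (39/5)/(17/5) = 39/17; w2: (62/5)/(6/5) = 31/3; b: (19/5)/(2/5) = 19/2.
Smallest ratio is 39/17 in the row of w1, so w1 leaves.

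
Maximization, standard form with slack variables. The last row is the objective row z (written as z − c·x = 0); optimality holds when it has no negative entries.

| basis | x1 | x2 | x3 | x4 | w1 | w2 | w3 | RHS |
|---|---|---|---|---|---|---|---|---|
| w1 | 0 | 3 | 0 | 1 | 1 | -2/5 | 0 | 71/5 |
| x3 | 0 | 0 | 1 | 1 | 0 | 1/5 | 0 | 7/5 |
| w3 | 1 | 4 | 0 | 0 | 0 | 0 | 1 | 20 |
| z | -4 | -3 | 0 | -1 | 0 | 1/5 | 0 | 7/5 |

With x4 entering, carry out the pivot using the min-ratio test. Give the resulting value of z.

Ratio test on column x4 — row 1: (71/5)/1 = 71/5; row 2: (7/5)/1 = 7/5; row 3: entry 0 ≤ 0. Minimum is 7/5 at row 2 (x3 leaves); pivot element 1.
Pivot on row 2; the z-row RHS becomes 7/5 − (-1)·(7/5) = 14/5.

14/5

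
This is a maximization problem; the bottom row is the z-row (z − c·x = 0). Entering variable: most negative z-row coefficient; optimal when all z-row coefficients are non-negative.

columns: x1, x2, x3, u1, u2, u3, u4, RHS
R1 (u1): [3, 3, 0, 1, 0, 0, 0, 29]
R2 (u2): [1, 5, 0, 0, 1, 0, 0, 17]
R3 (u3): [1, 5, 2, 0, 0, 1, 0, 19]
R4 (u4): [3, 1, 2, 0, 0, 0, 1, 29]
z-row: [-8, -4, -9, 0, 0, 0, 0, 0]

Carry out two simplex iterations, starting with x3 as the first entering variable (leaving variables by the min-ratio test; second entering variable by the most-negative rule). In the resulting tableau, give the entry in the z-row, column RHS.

103

Ratio test on column x3 — row 1: entry 0 ≤ 0; row 2: entry 0 ≤ 0; row 3: 19/2 = 19/2; row 4: 29/2 = 29/2. Minimum is 19/2 at row 3 (u3 leaves); pivot element 2.
Divide row 3 by 2; eliminate column x3 from the other rows.
Second iteration: most negative z-row entry is -7/2 in column x1, so x1 enters.
Ratio test on column x1 — row 1: 29/3 = 29/3; row 2: 17/1 = 17; row 3: (19/2)/(1/2) = 19; row 4: 10/2 = 5. Minimum is 5 at row 4 (u4 leaves); pivot element 2.
Divide row 4 by 2; eliminate column x1 from the other rows.
After both pivots, the entry at the z-row, column RHS is 103.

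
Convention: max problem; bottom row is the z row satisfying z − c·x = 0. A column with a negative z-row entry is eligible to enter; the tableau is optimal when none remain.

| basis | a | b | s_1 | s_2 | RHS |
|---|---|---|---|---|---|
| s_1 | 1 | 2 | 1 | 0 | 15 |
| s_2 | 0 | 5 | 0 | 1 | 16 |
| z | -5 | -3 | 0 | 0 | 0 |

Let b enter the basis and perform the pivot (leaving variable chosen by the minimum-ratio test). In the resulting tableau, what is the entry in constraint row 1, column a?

1

Ratio test on column b — row 1: 15/2 = 15/2; row 2: 16/5 = 16/5. Minimum is 16/5 at row 2 (s_2 leaves); pivot element 5.
Divide row 2 by 5; eliminate column b from the other rows.
Row 1 update in column a: 1 − 2·0 = 1.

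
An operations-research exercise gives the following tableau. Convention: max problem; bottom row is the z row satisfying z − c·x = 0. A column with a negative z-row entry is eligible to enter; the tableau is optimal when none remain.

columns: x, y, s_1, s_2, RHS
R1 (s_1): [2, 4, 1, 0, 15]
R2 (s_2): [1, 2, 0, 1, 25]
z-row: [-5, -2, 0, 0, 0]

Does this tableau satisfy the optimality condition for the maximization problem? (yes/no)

The z-row has a negative entry -5 in column x, so it is not optimal.

no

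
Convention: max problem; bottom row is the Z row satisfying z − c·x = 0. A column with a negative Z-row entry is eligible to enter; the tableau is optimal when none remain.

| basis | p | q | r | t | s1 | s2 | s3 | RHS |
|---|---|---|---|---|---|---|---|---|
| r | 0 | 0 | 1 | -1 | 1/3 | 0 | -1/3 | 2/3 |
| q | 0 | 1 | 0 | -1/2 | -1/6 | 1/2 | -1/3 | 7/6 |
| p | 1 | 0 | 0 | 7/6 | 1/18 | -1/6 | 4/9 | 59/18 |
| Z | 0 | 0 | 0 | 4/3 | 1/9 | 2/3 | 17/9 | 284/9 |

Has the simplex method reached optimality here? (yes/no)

Every Z-row coefficient is ≥ 0, so the tableau is optimal.

yes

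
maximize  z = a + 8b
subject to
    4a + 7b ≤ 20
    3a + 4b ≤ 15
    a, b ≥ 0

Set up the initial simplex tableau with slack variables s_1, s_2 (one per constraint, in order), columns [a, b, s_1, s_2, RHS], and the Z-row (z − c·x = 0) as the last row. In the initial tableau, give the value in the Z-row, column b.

-8

The Z-row carries the negated objective coefficients: the b entry is -8.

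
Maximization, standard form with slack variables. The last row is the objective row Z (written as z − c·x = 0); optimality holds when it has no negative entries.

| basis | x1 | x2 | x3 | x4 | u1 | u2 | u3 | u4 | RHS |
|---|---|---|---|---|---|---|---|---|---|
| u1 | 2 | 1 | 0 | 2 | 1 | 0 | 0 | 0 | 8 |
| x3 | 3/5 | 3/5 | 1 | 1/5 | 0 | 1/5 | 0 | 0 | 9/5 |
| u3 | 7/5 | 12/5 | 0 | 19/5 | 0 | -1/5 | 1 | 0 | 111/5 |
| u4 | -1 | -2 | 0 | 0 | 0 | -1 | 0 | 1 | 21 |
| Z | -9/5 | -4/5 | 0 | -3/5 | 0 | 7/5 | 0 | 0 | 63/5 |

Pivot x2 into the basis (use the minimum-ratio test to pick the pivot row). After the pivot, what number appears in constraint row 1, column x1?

Ratio test on column x2 — row 1: 8/1 = 8; row 2: (9/5)/(3/5) = 3; row 3: (111/5)/(12/5) = 37/4; row 4: entry -2 ≤ 0. Minimum is 3 at row 2 (x3 leaves); pivot element 3/5.
Divide row 2 by 3/5; eliminate column x2 from the other rows.
Row 1 update in column x1: 2 − 1·1 = 1.

1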